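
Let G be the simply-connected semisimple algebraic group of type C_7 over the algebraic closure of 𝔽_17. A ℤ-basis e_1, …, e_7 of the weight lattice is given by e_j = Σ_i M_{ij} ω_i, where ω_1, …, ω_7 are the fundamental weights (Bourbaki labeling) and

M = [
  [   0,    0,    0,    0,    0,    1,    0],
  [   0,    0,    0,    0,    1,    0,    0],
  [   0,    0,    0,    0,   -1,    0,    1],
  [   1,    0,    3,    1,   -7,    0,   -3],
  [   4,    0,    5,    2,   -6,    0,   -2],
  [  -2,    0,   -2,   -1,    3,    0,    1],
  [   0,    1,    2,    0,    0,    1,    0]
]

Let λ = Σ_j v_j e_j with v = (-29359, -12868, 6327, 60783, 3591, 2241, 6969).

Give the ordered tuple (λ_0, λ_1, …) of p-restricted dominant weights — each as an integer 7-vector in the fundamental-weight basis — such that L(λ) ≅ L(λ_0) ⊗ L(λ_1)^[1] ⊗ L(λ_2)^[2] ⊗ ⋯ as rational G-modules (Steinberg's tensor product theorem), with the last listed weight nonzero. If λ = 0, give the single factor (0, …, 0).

In the fundamental-weight basis, λ has coordinates c = M·v (v = (-29359, -12868, 6327, 60783, 3591, 2241, 6969)):
  c_1 = (0)·(-29359) + (0)·(-12868) + 0·6327 + 0·60783 + 0·3591 + 1·2241 + 0·6969 = 2241
  c_2 = (0)·(-29359) + (0)·(-12868) + 0·6327 + 0·60783 + 1·3591 + 0·2241 + 0·6969 = 3591
  c_3 = (0)·(-29359) + (0)·(-12868) + 0·6327 + 0·60783 + (-1)·(3591) + 0·2241 + 1·6969 = 3378
  c_4 = (1)·(-29359) + (0)·(-12868) + 3·6327 + 1·60783 + (-7)·(3591) + 0·2241 + (-3)·(6969) = 4361
  c_5 = (4)·(-29359) + (0)·(-12868) + 5·6327 + 2·60783 + (-6)·(3591) + 0·2241 + (-2)·(6969) = 281
  c_6 = (-2)·(-29359) + (0)·(-12868) + (-2)·(6327) + (-1)·(60783) + 3·3591 + 0·2241 + 1·6969 = 3023
  c_7 = (0)·(-29359) + (1)·(-12868) + 2·6327 + 0·60783 + 0·3591 + 1·2241 + 0·6969 = 2027
p = 17; digits c_i = Σ_j d_{ij}·17^j, 0 ≤ d_{ij} < 17:
  c_1 = 2241 = 14·17^0 + 12·17^1 + 7·17^2
  c_2 = 3591 = 4·17^0 + 7·17^1 + 12·17^2
  c_3 = 3378 = 12·17^0 + 11·17^1 + 11·17^2
  c_4 = 4361 = 9·17^0 + 1·17^1 + 15·17^2
  c_5 = 281 = 9·17^0 + 16·17^1
  c_6 = 3023 = 14·17^0 + 7·17^1 + 10·17^2
  c_7 = 2027 = 4·17^0 + 0·17^1 + 7·17^2
p-restricted factor λ_0 = (14, 4, 12, 9, 9, 14, 4)
p-restricted factor λ_1 = (12, 7, 11, 1, 16, 7, 0)
p-restricted factor λ_2 = (7, 12, 11, 15, 0, 10, 7)

((14, 4, 12, 9, 9, 14, 4), (12, 7, 11, 1, 16, 7, 0), (7, 12, 11, 15, 0, 10, 7))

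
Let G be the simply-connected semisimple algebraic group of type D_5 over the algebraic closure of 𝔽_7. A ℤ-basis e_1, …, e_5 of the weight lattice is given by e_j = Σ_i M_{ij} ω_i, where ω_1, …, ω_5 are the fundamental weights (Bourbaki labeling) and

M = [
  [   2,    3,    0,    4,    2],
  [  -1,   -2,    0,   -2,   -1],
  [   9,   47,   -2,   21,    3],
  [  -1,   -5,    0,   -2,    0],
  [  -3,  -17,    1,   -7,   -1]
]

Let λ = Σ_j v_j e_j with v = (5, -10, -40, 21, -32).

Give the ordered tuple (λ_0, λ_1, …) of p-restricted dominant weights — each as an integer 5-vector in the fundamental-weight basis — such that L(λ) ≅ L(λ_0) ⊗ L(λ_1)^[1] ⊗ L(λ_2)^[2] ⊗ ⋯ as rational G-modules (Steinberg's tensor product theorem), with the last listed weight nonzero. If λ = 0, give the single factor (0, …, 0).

Converting to the ω-basis (c_i = row i of M dotted with v = (5, -10, -40, 21, -32)):
  c_1 = 2·5 + (3)·(-10) + (0)·(-40) + 4·21 + (2)·(-32) = 0
  c_2 = (-1)·(5) + (-2)·(-10) + (0)·(-40) + (-2)·(21) + (-1)·(-32) = 5
  c_3 = 9·5 + (47)·(-10) + (-2)·(-40) + 21·21 + (3)·(-32) = 0
  c_4 = (-1)·(5) + (-5)·(-10) + (0)·(-40) + (-2)·(21) + (0)·(-32) = 3
  c_5 = (-3)·(5) + (-17)·(-10) + (1)·(-40) + (-7)·(21) + (-1)·(-32) = 0
Expand coordinatewise in base 7:
  c_1 = 0
  c_2 = 5 = 5·7^0
  c_3 = 0
  c_4 = 3 = 3·7^0
  c_5 = 0
λ_0 = (0, 5, 0, 3, 0)

((0, 5, 0, 3, 0),)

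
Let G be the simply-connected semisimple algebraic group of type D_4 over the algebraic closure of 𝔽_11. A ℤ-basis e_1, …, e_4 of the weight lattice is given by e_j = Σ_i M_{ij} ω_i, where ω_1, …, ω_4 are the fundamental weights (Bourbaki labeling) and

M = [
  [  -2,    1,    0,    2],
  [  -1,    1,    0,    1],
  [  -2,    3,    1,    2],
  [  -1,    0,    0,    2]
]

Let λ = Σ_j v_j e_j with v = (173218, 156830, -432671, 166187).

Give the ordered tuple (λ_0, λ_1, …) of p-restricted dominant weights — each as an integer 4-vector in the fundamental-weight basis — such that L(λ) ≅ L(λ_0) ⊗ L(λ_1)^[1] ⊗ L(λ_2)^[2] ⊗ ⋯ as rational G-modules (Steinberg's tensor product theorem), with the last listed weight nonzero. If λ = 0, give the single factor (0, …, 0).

ω-coordinates c = M·v, v = (173218, 156830, -432671, 166187):
  c_1 = -2*173218 + 1*156830 + 0*-432671 + 2*166187 = 142768
  c_2 = -1*173218 + 1*156830 + 0*-432671 + 1*166187 = 149799
  c_3 = -2*173218 + 3*156830 + 1*-432671 + 2*166187 = 23757
  c_4 = -1*173218 + 0*156830 + 0*-432671 + 2*166187 = 159156
Base-11 expansion of each c_i:
  c_1 = 142768 = 10·11^0 + 9·11^1 + 2·11^2 + 8·11^3 + 9·11^4
  c_2 = 149799 = 1·11^0 + 0·11^1 + 6·11^2 + 2·11^3 + 10·11^4
  c_3 = 23757 = 8·11^0 + 3·11^1 + 9·11^2 + 6·11^3 + 1·11^4
  c_4 = 159156 = 8·11^0 + 3·11^1 + 6·11^2 + 9·11^3 + 10·11^4
p-restricted factor λ_0 = (10, 1, 8, 8)
p-restricted factor λ_1 = (9, 0, 3, 3)
p-restricted factor λ_2 = (2, 6, 9, 6)
p-restricted factor λ_3 = (8, 2, 6, 9)
p-restricted factor λ_4 = (9, 10, 1, 10)

((10, 1, 8, 8), (9, 0, 3, 3), (2, 6, 9, 6), (8, 2, 6, 9), (9, 10, 1, 10))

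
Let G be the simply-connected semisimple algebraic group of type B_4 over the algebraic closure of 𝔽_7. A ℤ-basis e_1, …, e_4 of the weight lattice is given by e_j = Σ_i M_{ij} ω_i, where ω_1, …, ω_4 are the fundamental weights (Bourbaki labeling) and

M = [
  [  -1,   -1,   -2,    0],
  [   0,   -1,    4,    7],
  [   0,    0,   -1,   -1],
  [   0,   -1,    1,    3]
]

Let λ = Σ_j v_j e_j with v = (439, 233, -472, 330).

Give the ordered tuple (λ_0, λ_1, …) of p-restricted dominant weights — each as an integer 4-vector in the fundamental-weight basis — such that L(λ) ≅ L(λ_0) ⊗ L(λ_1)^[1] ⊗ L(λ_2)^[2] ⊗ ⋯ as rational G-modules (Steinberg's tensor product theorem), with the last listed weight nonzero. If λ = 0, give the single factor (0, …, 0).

((6, 0, 2, 5), (3, 6, 6, 5), (5, 3, 2, 5))

In the fundamental-weight basis, λ has coordinates c = M·v (v = (439, 233, -472, 330)):
  c_1 = (-1)·(439) + (-1)·(233) + (-2)·(-472) + (0)·(330) = 272
  c_2 = (0)·(439) + (-1)·(233) + (4)·(-472) + (7)·(330) = 189
  c_3 = (0)·(439) + (0)·(233) + (-1)·(-472) + (-1)·(330) = 142
  c_4 = (0)·(439) + (-1)·(233) + (1)·(-472) + (3)·(330) = 285
Expand coordinatewise in base 7:
  c_1 = 272 = 6·7^0 + 3·7^1 + 5·7^2
  c_2 = 189 = 0·7^0 + 6·7^1 + 3·7^2
  c_3 = 142 = 2·7^0 + 6·7^1 + 2·7^2
  c_4 = 285 = 5·7^0 + 5·7^1 + 5·7^2
Factor λ_0 = (6, 0, 2, 5)
Factor λ_1 = (3, 6, 6, 5)
Factor λ_2 = (5, 3, 2, 5)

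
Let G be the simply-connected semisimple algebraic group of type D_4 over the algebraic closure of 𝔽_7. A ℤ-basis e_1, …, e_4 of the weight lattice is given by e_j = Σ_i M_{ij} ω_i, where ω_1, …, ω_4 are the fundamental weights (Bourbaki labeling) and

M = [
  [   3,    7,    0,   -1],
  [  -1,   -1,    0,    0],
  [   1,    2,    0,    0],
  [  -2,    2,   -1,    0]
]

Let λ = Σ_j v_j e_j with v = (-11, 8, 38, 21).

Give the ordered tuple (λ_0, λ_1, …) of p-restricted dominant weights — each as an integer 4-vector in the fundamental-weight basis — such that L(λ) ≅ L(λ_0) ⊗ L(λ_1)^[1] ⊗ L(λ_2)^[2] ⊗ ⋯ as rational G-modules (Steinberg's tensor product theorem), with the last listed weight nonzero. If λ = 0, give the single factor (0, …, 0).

((2, 3, 5, 0),)

Change of basis e → ω: c = M·v where v = (-11, 8, 38, 21):
  c_1 = (3)·(-11) + 7·8 + 0·38 + (-1)·(21) = 2
  c_2 = (-1)·(-11) + (-1)·(8) + 0·38 + 0·21 = 3
  c_3 = (1)·(-11) + 2·8 + 0·38 + 0·21 = 5
  c_4 = (-2)·(-11) + 2·8 + (-1)·(38) + 0·21 = 0
p = 7; digits c_i = Σ_j d_{ij}·7^j, 0 ≤ d_{ij} < 7:
  c_1 = 2 = 2·7^0
  c_2 = 3 = 3·7^0
  c_3 = 5 = 5·7^0
  c_4 = 0
λ_0 = (2, 3, 5, 0)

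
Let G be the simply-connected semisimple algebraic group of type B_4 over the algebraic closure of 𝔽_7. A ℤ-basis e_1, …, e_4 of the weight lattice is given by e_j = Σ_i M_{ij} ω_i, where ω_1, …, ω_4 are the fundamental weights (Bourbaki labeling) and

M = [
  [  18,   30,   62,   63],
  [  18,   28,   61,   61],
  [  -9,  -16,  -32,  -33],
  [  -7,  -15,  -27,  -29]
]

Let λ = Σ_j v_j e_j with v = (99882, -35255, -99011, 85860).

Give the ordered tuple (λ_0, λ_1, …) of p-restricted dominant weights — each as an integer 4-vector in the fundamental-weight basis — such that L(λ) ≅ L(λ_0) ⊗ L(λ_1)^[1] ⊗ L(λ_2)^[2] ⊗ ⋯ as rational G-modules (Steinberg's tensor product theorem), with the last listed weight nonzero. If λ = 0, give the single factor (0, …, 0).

Converting to the ω-basis (c_i = row i of M dotted with v = (99882, -35255, -99011, 85860)):
  c_1 = (18)·(99882) + (30)·(-35255) + (62)·(-99011) + (63)·(85860) = 10724
  c_2 = (18)·(99882) + (28)·(-35255) + (61)·(-99011) + (61)·(85860) = 8525
  c_3 = (-9)·(99882) + (-16)·(-35255) + (-32)·(-99011) + (-33)·(85860) = 114
  c_4 = (-7)·(99882) + (-15)·(-35255) + (-27)·(-99011) + (-29)·(85860) = 13008
Expand coordinatewise in base 7:
  c_1 = 10724 = 0·7^0 + 6·7^1 + 1·7^2 + 3·7^3 + 4·7^4
  c_2 = 8525 = 6·7^0 + 6·7^1 + 5·7^2 + 3·7^3 + 3·7^4
  c_3 = 114 = 2·7^0 + 2·7^1 + 2·7^2
  c_4 = 13008 = 2·7^0 + 3·7^1 + 6·7^2 + 2·7^3 + 5·7^4
Factor λ_0 = (0, 6, 2, 2)
Factor λ_1 = (6, 6, 2, 3)
Factor λ_2 = (1, 5, 2, 6)
Factor λ_3 = (3, 3, 0, 2)
Factor λ_4 = (4, 3, 0, 5)

((0, 6, 2, 2), (6, 6, 2, 3), (1, 5, 2, 6), (3, 3, 0, 2), (4, 3, 0, 5))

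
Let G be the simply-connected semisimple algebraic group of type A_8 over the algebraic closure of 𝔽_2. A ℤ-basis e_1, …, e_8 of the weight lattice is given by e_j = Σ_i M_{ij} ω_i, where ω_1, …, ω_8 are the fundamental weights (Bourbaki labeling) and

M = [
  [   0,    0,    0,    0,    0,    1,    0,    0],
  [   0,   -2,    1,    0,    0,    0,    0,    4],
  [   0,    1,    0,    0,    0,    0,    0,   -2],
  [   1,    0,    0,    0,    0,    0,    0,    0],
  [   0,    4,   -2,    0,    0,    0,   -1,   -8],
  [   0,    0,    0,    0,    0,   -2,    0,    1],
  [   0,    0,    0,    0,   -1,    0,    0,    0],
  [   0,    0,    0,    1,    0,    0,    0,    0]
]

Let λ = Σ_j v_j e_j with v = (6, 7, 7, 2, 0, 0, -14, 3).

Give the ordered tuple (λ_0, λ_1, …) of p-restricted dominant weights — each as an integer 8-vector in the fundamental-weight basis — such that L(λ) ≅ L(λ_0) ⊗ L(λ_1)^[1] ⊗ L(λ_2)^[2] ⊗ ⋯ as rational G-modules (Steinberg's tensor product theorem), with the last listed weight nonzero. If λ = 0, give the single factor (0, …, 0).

((0, 1, 1, 0, 0, 1, 0, 0), (0, 0, 0, 1, 0, 1, 0, 1), (0, 1, 0, 1, 1, 0, 0, 0))

Change of basis e → ω: c = M·v where v = (6, 7, 7, 2, 0, 0, -14, 3):
  c_1 = 0·6 + 0·7 + 0·7 + 0·2 + 0·0 + 1·0 + (0)·(-14) + 0·3 = 0
  c_2 = 0·6 + (-2)·(7) + 1·7 + 0·2 + 0·0 + 0·0 + (0)·(-14) + 4·3 = 5
  c_3 = 0·6 + 1·7 + 0·7 + 0·2 + 0·0 + 0·0 + (0)·(-14) + (-2)·(3) = 1
  c_4 = 1·6 + 0·7 + 0·7 + 0·2 + 0·0 + 0·0 + (0)·(-14) + 0·3 = 6
  c_5 = 0·6 + 4·7 + (-2)·(7) + 0·2 + 0·0 + 0·0 + (-1)·(-14) + (-8)·(3) = 4
  c_6 = 0·6 + 0·7 + 0·7 + 0·2 + 0·0 + (-2)·(0) + (0)·(-14) + 1·3 = 3
  c_7 = 0·6 + 0·7 + 0·7 + 0·2 + (-1)·(0) + 0·0 + (0)·(-14) + 0·3 = 0
  c_8 = 0·6 + 0·7 + 0·7 + 1·2 + 0·0 + 0·0 + (0)·(-14) + 0·3 = 2
Base-2 expansion of each c_i:
  c_1 = 0
  c_2 = 5 = 1·2^0 + 0·2^1 + 1·2^2
  c_3 = 1 = 1·2^0
  c_4 = 6 = 0·2^0 + 1·2^1 + 1·2^2
  c_5 = 4 = 0·2^0 + 0·2^1 + 1·2^2
  c_6 = 3 = 1·2^0 + 1·2^1
  c_7 = 0
  c_8 = 2 = 0·2^0 + 1·2^1
Factor λ_0 = (0, 1, 1, 0, 0, 1, 0, 0)
Factor λ_1 = (0, 0, 0, 1, 0, 1, 0, 1)
Factor λ_2 = (0, 1, 0, 1, 1, 0, 0, 0)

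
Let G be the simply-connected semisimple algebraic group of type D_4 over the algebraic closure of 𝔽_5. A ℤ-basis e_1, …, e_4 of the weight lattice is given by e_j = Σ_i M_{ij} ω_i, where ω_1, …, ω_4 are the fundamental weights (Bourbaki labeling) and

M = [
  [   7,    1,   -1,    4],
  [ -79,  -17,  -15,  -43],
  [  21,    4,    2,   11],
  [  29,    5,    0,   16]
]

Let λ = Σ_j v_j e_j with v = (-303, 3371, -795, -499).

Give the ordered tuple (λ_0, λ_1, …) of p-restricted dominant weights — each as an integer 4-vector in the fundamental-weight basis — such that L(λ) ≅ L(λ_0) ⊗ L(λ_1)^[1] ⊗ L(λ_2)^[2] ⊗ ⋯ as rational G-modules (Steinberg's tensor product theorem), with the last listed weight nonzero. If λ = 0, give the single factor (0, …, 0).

((4, 2, 2, 4), (4, 2, 3, 1), (1, 0, 1, 3))

Change of basis e → ω: c = M·v where v = (-303, 3371, -795, -499):
  c_1 = (7)·(-303) + 1·3371 + (-1)·(-795) + (4)·(-499) = 49
  c_2 = (-79)·(-303) + (-17)·(3371) + (-15)·(-795) + (-43)·(-499) = 12
  c_3 = (21)·(-303) + 4·3371 + (2)·(-795) + (11)·(-499) = 42
  c_4 = (29)·(-303) + 5·3371 + (0)·(-795) + (16)·(-499) = 84
Base-5 expansion of each c_i:
  c_1 = 49 = 4·5^0 + 4·5^1 + 1·5^2
  c_2 = 12 = 2·5^0 + 2·5^1
  c_3 = 42 = 2·5^0 + 3·5^1 + 1·5^2
  c_4 = 84 = 4·5^0 + 1·5^1 + 3·5^2
λ_0 = (4, 2, 2, 4)
λ_1 = (4, 2, 3, 1)
λ_2 = (1, 0, 1, 3)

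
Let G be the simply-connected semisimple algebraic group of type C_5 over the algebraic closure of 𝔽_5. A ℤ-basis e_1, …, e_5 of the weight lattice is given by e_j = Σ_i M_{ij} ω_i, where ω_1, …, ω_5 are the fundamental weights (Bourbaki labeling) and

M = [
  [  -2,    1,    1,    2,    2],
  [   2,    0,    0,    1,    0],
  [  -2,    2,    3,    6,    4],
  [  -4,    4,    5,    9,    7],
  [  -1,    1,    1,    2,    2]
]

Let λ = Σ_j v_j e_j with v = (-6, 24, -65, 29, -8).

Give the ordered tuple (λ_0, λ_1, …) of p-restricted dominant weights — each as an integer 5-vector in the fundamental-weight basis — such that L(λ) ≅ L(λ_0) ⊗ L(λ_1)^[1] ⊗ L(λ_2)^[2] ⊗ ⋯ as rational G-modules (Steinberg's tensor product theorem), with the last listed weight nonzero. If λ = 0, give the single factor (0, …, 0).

Change of basis e → ω: c = M·v where v = (-6, 24, -65, 29, -8):
  c_1 = -2*-6 + 1*24 + 1*-65 + 2*29 + 2*-8 = 13
  c_2 = 2*-6 + 0*24 + 0*-65 + 1*29 + 0*-8 = 17
  c_3 = -2*-6 + 2*24 + 3*-65 + 6*29 + 4*-8 = 7
  c_4 = -4*-6 + 4*24 + 5*-65 + 9*29 + 7*-8 = 0
  c_5 = -1*-6 + 1*24 + 1*-65 + 2*29 + 2*-8 = 7
Expand coordinatewise in base 5:
  c_1 = 13 = 3·5^0 + 2·5^1
  c_2 = 17 = 2·5^0 + 3·5^1
  c_3 = 7 = 2·5^0 + 1·5^1
  c_4 = 0
  c_5 = 7 = 2·5^0 + 1·5^1
Factor λ_0 = (3, 2, 2, 0, 2)
Factor λ_1 = (2, 3, 1, 0, 1)

((3, 2, 2, 0, 2), (2, 3, 1, 0, 1))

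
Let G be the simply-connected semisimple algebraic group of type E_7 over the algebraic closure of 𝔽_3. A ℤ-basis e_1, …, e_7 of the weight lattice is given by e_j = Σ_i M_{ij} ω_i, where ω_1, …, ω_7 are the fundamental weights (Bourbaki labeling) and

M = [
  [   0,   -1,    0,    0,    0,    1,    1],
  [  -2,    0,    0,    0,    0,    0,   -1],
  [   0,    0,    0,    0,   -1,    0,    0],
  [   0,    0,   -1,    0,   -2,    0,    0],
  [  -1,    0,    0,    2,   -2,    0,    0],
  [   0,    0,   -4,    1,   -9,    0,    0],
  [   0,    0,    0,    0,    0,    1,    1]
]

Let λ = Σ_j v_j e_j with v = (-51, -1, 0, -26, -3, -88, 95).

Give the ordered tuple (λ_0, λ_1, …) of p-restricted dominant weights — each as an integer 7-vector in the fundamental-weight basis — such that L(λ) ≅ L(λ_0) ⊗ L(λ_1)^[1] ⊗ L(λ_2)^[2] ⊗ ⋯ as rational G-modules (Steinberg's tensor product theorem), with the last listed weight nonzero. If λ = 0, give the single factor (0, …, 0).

((2, 1, 0, 0, 2, 1, 1), (2, 2, 1, 2, 1, 0, 2))

ω-coordinates c = M·v, v = (-51, -1, 0, -26, -3, -88, 95):
  c_1 = (0)·(-51) + (-1)·(-1) + (0)·(0) + (0)·(-26) + (0)·(-3) + (1)·(-88) + (1)·(95) = 8
  c_2 = (-2)·(-51) + (0)·(-1) + (0)·(0) + (0)·(-26) + (0)·(-3) + (0)·(-88) + (-1)·(95) = 7
  c_3 = (0)·(-51) + (0)·(-1) + (0)·(0) + (0)·(-26) + (-1)·(-3) + (0)·(-88) + (0)·(95) = 3
  c_4 = (0)·(-51) + (0)·(-1) + (-1)·(0) + (0)·(-26) + (-2)·(-3) + (0)·(-88) + (0)·(95) = 6
  c_5 = (-1)·(-51) + (0)·(-1) + (0)·(0) + (2)·(-26) + (-2)·(-3) + (0)·(-88) + (0)·(95) = 5
  c_6 = (0)·(-51) + (0)·(-1) + (-4)·(0) + (1)·(-26) + (-9)·(-3) + (0)·(-88) + (0)·(95) = 1
  c_7 = (0)·(-51) + (0)·(-1) + (0)·(0) + (0)·(-26) + (0)·(-3) + (1)·(-88) + (1)·(95) = 7
Expand coordinatewise in base 3:
  c_1 = 8 = 2·3^0 + 2·3^1
  c_2 = 7 = 1·3^0 + 2·3^1
  c_3 = 3 = 0·3^0 + 1·3^1
  c_4 = 6 = 0·3^0 + 2·3^1
  c_5 = 5 = 2·3^0 + 1·3^1
  c_6 = 1 = 1·3^0
  c_7 = 7 = 1·3^0 + 2·3^1
Factor λ_0 = (2, 1, 0, 0, 2, 1, 1)
Factor λ_1 = (2, 2, 1, 2, 1, 0, 2)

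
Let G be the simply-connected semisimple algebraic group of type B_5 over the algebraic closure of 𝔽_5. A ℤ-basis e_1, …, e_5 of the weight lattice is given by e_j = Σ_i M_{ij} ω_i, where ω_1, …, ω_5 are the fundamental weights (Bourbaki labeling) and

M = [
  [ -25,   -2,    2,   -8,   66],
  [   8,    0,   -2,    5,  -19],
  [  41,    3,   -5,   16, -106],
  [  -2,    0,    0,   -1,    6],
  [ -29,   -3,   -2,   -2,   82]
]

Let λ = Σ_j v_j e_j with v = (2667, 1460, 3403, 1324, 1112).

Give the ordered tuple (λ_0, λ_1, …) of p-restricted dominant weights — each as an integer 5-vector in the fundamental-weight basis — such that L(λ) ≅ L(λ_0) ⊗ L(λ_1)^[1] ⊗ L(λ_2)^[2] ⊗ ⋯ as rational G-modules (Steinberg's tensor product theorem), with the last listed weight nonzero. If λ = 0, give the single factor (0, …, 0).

((1, 2, 4, 4, 2), (2, 4, 4, 2, 1))

ω-coordinates c = M·v, v = (2667, 1460, 3403, 1324, 1112):
  c_1 = (-25)·(2667) + (-2)·(1460) + 2·3403 + (-8)·(1324) + 66·1112 = 11
  c_2 = 8·2667 + 0·1460 + (-2)·(3403) + 5·1324 + (-19)·(1112) = 22
  c_3 = 41·2667 + 3·1460 + (-5)·(3403) + 16·1324 + (-106)·(1112) = 24
  c_4 = (-2)·(2667) + 0·1460 + 0·3403 + (-1)·(1324) + 6·1112 = 14
  c_5 = (-29)·(2667) + (-3)·(1460) + (-2)·(3403) + (-2)·(1324) + 82·1112 = 7
Writing each c_i in base p = 5:
  c_1 = 11 = 1·5^0 + 2·5^1
  c_2 = 22 = 2·5^0 + 4·5^1
  c_3 = 24 = 4·5^0 + 4·5^1
  c_4 = 14 = 4·5^0 + 2·5^1
  c_5 = 7 = 2·5^0 + 1·5^1
λ_0 = (1, 2, 4, 4, 2)
λ_1 = (2, 4, 4, 2, 1)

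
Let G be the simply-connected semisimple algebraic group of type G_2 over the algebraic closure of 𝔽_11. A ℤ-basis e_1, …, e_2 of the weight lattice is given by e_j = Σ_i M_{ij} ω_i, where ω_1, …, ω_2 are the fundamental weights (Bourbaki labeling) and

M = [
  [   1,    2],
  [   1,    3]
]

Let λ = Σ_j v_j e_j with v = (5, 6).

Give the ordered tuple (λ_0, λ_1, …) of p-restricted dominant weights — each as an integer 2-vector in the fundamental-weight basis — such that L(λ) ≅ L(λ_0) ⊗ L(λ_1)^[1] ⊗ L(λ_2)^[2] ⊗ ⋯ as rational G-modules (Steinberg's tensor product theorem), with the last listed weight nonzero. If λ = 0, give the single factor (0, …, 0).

((6, 1), (1, 2))

Compute c_i = Σ_j M_{ij} v_j with v = (5, 6):
  c_1 = 1·5 + 2·6 = 17
  c_2 = 1·5 + 3·6 = 23
Expand coordinatewise in base 11:
  c_1 = 17 = 6·11^0 + 1·11^1
  c_2 = 23 = 1·11^0 + 2·11^1
p-restricted factor λ_0 = (6, 1)
p-restricted factor λ_1 = (1, 2)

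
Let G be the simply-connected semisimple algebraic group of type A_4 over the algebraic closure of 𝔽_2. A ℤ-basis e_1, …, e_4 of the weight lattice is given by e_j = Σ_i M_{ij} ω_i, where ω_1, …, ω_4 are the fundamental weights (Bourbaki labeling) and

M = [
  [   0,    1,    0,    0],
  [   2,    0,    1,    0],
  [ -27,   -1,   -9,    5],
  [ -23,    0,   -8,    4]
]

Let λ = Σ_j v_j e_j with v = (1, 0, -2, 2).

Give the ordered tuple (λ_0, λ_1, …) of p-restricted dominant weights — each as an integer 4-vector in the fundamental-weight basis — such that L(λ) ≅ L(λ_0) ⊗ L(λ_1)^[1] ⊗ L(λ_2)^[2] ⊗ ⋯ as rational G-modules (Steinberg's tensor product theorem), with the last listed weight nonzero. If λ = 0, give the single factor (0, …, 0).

Change of basis e → ω: c = M·v where v = (1, 0, -2, 2):
  c_1 = (0)·(1) + (1)·(0) + (0)·(-2) + (0)·(2) = 0
  c_2 = (2)·(1) + (0)·(0) + (1)·(-2) + (0)·(2) = 0
  c_3 = (-27)·(1) + (-1)·(0) + (-9)·(-2) + (5)·(2) = 1
  c_4 = (-23)·(1) + (0)·(0) + (-8)·(-2) + (4)·(2) = 1
Expand coordinatewise in base 2:
  c_1 = 0
  c_2 = 0
  c_3 = 1 = 1·2^0
  c_4 = 1 = 1·2^0
λ_0 = (0, 0, 1, 1)

((0, 0, 1, 1),)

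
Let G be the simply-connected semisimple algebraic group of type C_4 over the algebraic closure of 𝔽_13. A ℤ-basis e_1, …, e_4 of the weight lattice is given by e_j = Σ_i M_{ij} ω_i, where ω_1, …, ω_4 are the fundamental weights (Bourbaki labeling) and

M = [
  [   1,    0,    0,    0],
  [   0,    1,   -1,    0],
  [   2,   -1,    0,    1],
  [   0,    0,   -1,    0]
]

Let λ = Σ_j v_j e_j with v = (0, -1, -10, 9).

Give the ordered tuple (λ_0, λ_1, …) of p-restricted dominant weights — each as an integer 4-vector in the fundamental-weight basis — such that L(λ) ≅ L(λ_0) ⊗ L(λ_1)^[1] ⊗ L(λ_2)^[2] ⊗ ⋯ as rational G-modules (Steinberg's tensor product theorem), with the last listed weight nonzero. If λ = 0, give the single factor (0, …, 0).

Converting to the ω-basis (c_i = row i of M dotted with v = (0, -1, -10, 9)):
  c_1 = (1)·(0) + (0)·(-1) + (0)·(-10) + (0)·(9) = 0
  c_2 = (0)·(0) + (1)·(-1) + (-1)·(-10) + (0)·(9) = 9
  c_3 = (2)·(0) + (-1)·(-1) + (0)·(-10) + (1)·(9) = 10
  c_4 = (0)·(0) + (0)·(-1) + (-1)·(-10) + (0)·(9) = 10
Expand coordinatewise in base 13:
  c_1 = 0
  c_2 = 9 = 9·13^0
  c_3 = 10 = 10·13^0
  c_4 = 10 = 10·13^0
Factor λ_0 = (0, 9, 10, 10)

((0, 9, 10, 10),)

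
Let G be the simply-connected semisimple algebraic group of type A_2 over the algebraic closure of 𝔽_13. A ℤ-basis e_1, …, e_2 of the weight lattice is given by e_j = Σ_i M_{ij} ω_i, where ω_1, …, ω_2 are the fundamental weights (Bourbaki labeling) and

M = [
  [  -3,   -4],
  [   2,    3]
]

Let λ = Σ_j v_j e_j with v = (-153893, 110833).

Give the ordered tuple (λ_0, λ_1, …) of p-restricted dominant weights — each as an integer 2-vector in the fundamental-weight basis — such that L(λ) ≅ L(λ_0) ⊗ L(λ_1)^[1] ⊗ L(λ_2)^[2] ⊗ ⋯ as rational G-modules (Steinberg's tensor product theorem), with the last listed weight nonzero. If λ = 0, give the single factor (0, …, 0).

((4, 0), (7, 3), (4, 3), (8, 11))

ω-coordinates c = M·v, v = (-153893, 110833):
  c_1 = (-3)·(-153893) + (-4)·(110833) = 18347
  c_2 = (2)·(-153893) + 3·110833 = 24713
Writing each c_i in base p = 13:
  c_1 = 18347 = 4·13^0 + 7·13^1 + 4·13^2 + 8·13^3
  c_2 = 24713 = 0·13^0 + 3·13^1 + 3·13^2 + 11·13^3
Factor λ_0 = (4, 0)
Factor λ_1 = (7, 3)
Factor λ_2 = (4, 3)
Factor λ_3 = (8, 11)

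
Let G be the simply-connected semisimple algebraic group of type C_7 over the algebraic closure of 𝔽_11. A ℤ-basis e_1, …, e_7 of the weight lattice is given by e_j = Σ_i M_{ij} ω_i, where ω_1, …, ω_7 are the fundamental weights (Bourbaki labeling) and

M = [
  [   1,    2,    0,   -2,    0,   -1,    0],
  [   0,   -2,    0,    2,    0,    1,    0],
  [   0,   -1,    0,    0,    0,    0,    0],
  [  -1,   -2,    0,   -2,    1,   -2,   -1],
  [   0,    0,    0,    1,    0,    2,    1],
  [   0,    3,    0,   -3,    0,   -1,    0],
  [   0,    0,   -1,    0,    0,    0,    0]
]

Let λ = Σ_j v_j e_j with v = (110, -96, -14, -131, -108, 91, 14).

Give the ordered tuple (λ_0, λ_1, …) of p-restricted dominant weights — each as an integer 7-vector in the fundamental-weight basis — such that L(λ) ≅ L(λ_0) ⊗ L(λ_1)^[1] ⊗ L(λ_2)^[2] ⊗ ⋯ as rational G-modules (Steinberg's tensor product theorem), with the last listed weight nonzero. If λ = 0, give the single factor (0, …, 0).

Converting to the ω-basis (c_i = row i of M dotted with v = (110, -96, -14, -131, -108, 91, 14)):
  c_1 = 1*110 + 2*-96 + 0*-14 + -2*-131 + 0*-108 + -1*91 + 0*14 = 89
  c_2 = 0*110 + -2*-96 + 0*-14 + 2*-131 + 0*-108 + 1*91 + 0*14 = 21
  c_3 = 0*110 + -1*-96 + 0*-14 + 0*-131 + 0*-108 + 0*91 + 0*14 = 96
  c_4 = -1*110 + -2*-96 + 0*-14 + -2*-131 + 1*-108 + -2*91 + -1*14 = 40
  c_5 = 0*110 + 0*-96 + 0*-14 + 1*-131 + 0*-108 + 2*91 + 1*14 = 65
  c_6 = 0*110 + 3*-96 + 0*-14 + -3*-131 + 0*-108 + -1*91 + 0*14 = 14
  c_7 = 0*110 + 0*-96 + -1*-14 + 0*-131 + 0*-108 + 0*91 + 0*14 = 14
Expand coordinatewise in base 11:
  c_1 = 89 = 1·11^0 + 8·11^1
  c_2 = 21 = 10·11^0 + 1·11^1
  c_3 = 96 = 8·11^0 + 8·11^1
  c_4 = 40 = 7·11^0 + 3·11^1
  c_5 = 65 = 10·11^0 + 5·11^1
  c_6 = 14 = 3·11^0 + 1·11^1
  c_7 = 14 = 3·11^0 + 1·11^1
p-restricted factor λ_0 = (1, 10, 8, 7, 10, 3, 3)
p-restricted factor λ_1 = (8, 1, 8, 3, 5, 1, 1)

((1, 10, 8, 7, 10, 3, 3), (8, 1, 8, 3, 5, 1, 1))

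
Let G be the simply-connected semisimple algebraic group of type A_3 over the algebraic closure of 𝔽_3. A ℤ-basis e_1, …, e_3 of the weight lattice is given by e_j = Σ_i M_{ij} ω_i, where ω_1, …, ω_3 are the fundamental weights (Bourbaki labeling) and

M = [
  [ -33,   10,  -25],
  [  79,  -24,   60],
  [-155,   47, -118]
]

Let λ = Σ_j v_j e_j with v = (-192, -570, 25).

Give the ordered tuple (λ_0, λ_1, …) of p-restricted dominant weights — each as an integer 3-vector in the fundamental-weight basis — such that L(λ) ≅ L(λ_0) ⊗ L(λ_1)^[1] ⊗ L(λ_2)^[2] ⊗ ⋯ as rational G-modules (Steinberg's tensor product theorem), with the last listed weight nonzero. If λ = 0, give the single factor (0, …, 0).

Compute c_i = Σ_j M_{ij} v_j with v = (-192, -570, 25):
  c_1 = (-33)·(-192) + (10)·(-570) + (-25)·(25) = 11
  c_2 = (79)·(-192) + (-24)·(-570) + 60·25 = 12
  c_3 = (-155)·(-192) + (47)·(-570) + (-118)·(25) = 20
Expand coordinatewise in base 3:
  c_1 = 11 = 2·3^0 + 0·3^1 + 1·3^2
  c_2 = 12 = 0·3^0 + 1·3^1 + 1·3^2
  c_3 = 20 = 2·3^0 + 0·3^1 + 2·3^2
λ_0 = (2, 0, 2)
λ_1 = (0, 1, 0)
λ_2 = (1, 1, 2)

((2, 0, 2), (0, 1, 0), (1, 1, 2))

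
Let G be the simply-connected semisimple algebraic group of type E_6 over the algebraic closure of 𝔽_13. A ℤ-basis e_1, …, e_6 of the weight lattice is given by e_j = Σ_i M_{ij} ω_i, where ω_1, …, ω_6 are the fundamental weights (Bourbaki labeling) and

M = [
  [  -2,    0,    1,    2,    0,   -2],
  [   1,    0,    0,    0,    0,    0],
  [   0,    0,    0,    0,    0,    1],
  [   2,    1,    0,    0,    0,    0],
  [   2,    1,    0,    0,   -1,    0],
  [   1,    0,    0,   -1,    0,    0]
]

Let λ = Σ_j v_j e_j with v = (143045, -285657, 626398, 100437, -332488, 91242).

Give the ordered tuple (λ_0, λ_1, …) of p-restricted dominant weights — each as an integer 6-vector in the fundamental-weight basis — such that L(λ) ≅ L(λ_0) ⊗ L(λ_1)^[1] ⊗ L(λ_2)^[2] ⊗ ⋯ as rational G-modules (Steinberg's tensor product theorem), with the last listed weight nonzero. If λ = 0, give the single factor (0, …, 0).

Converting to the ω-basis (c_i = row i of M dotted with v = (143045, -285657, 626398, 100437, -332488, 91242)):
  c_1 = -2*143045 + 0*-285657 + 1*626398 + 2*100437 + 0*-332488 + -2*91242 = 358698
  c_2 = 1*143045 + 0*-285657 + 0*626398 + 0*100437 + 0*-332488 + 0*91242 = 143045
  c_3 = 0*143045 + 0*-285657 + 0*626398 + 0*100437 + 0*-332488 + 1*91242 = 91242
  c_4 = 2*143045 + 1*-285657 + 0*626398 + 0*100437 + 0*-332488 + 0*91242 = 433
  c_5 = 2*143045 + 1*-285657 + 0*626398 + 0*100437 + -1*-332488 + 0*91242 = 332921
  c_6 = 1*143045 + 0*-285657 + 0*626398 + -1*100437 + 0*-332488 + 0*91242 = 42608
Writing each c_i in base p = 13:
  c_1 = 358698 = 2·13^0 + 6·13^1 + 3·13^2 + 7·13^3 + 12·13^4
  c_2 = 143045 = 6·13^0 + 5·13^1 + 1·13^2 + 0·13^3 + 5·13^4
  c_3 = 91242 = 8·13^0 + 11·13^1 + 6·13^2 + 2·13^3 + 3·13^4
  c_4 = 433 = 4·13^0 + 7·13^1 + 2·13^2
  c_5 = 332921 = 4·13^0 + 12·13^1 + 6·13^2 + 8·13^3 + 11·13^4
  c_6 = 42608 = 7·13^0 + 1·13^1 + 5·13^2 + 6·13^3 + 1·13^4
p-restricted factor λ_0 = (2, 6, 8, 4, 4, 7)
p-restricted factor λ_1 = (6, 5, 11, 7, 12, 1)
p-restricted factor λ_2 = (3, 1, 6, 2, 6, 5)
p-restricted factor λ_3 = (7, 0, 2, 0, 8, 6)
p-restricted factor λ_4 = (12, 5, 3, 0, 11, 1)

((2, 6, 8, 4, 4, 7), (6, 5, 11, 7, 12, 1), (3, 1, 6, 2, 6, 5), (7, 0, 2, 0, 8, 6), (12, 5, 3, 0, 11, 1))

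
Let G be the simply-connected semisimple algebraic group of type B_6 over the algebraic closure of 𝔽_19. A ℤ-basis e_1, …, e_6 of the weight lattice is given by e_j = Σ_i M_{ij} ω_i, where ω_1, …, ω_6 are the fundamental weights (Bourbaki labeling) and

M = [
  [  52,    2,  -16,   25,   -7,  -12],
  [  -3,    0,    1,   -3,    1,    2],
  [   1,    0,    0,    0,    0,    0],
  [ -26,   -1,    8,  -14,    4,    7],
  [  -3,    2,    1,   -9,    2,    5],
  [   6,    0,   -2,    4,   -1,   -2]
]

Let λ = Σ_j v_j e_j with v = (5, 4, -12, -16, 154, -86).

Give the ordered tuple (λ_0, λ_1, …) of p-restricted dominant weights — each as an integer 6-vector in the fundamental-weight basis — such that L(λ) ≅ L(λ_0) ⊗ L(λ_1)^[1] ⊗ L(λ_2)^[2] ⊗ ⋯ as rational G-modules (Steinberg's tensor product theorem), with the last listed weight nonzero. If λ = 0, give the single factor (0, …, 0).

((14, 3, 5, 8, 3, 8),)

Compute c_i = Σ_j M_{ij} v_j with v = (5, 4, -12, -16, 154, -86):
  c_1 = 52·5 + 2·4 + (-16)·(-12) + (25)·(-16) + (-7)·(154) + (-12)·(-86) = 14
  c_2 = (-3)·(5) + 0·4 + (1)·(-12) + (-3)·(-16) + 1·154 + (2)·(-86) = 3
  c_3 = 1·5 + 0·4 + (0)·(-12) + (0)·(-16) + 0·154 + (0)·(-86) = 5
  c_4 = (-26)·(5) + (-1)·(4) + (8)·(-12) + (-14)·(-16) + 4·154 + (7)·(-86) = 8
  c_5 = (-3)·(5) + 2·4 + (1)·(-12) + (-9)·(-16) + 2·154 + (5)·(-86) = 3
  c_6 = 6·5 + 0·4 + (-2)·(-12) + (4)·(-16) + (-1)·(154) + (-2)·(-86) = 8
Base-19 expansion of each c_i:
  c_1 = 14 = 14·19^0
  c_2 = 3 = 3·19^0
  c_3 = 5 = 5·19^0
  c_4 = 8 = 8·19^0
  c_5 = 3 = 3·19^0
  c_6 = 8 = 8·19^0
λ_0 = (14, 3, 5, 8, 3, 8)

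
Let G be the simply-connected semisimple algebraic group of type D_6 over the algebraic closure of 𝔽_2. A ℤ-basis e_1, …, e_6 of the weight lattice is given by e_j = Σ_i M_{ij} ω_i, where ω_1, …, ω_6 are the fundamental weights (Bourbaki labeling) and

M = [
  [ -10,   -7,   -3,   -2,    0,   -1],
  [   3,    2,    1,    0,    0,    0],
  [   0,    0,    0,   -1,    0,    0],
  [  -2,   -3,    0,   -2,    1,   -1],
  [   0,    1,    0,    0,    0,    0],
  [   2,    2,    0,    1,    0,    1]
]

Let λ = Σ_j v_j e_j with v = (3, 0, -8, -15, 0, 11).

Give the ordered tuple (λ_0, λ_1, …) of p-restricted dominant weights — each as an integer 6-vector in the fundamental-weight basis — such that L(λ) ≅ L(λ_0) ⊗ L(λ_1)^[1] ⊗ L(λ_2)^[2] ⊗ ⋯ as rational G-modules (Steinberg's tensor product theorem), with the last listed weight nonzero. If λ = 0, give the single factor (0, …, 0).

In the fundamental-weight basis, λ has coordinates c = M·v (v = (3, 0, -8, -15, 0, 11)):
  c_1 = (-10)·(3) + (-7)·(0) + (-3)·(-8) + (-2)·(-15) + (0)·(0) + (-1)·(11) = 13
  c_2 = (3)·(3) + (2)·(0) + (1)·(-8) + (0)·(-15) + (0)·(0) + (0)·(11) = 1
  c_3 = (0)·(3) + (0)·(0) + (0)·(-8) + (-1)·(-15) + (0)·(0) + (0)·(11) = 15
  c_4 = (-2)·(3) + (-3)·(0) + (0)·(-8) + (-2)·(-15) + (1)·(0) + (-1)·(11) = 13
  c_5 = (0)·(3) + (1)·(0) + (0)·(-8) + (0)·(-15) + (0)·(0) + (0)·(11) = 0
  c_6 = (2)·(3) + (2)·(0) + (0)·(-8) + (1)·(-15) + (0)·(0) + (1)·(11) = 2
Base-2 expansion of each c_i:
  c_1 = 13 = 1·2^0 + 0·2^1 + 1·2^2 + 1·2^3
  c_2 = 1 = 1·2^0
  c_3 = 15 = 1·2^0 + 1·2^1 + 1·2^2 + 1·2^3
  c_4 = 13 = 1·2^0 + 0·2^1 + 1·2^2 + 1·2^3
  c_5 = 0
  c_6 = 2 = 0·2^0 + 1·2^1
λ_0 = (1, 1, 1, 1, 0, 0)
λ_1 = (0, 0, 1, 0, 0, 1)
λ_2 = (1, 0, 1, 1, 0, 0)
λ_3 = (1, 0, 1, 1, 0, 0)

((1, 1, 1, 1, 0, 0), (0, 0, 1, 0, 0, 1), (1, 0, 1, 1, 0, 0), (1, 0, 1, 1, 0, 0))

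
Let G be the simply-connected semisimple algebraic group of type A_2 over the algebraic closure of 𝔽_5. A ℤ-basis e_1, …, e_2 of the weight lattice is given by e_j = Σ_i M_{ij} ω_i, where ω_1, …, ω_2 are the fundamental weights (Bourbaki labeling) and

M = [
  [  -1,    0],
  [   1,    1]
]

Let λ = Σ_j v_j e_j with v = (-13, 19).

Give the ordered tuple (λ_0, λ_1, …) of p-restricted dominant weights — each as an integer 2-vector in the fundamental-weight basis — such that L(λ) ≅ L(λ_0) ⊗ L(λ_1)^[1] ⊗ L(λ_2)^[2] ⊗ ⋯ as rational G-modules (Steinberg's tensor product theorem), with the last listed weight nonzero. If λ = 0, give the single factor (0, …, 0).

((3, 1), (2, 1))

Change of basis e → ω: c = M·v where v = (-13, 19):
  c_1 = (-1)·(-13) + (0)·(19) = 13
  c_2 = (1)·(-13) + (1)·(19) = 6
p = 5; digits c_i = Σ_j d_{ij}·5^j, 0 ≤ d_{ij} < 5:
  c_1 = 13 = 3·5^0 + 2·5^1
  c_2 = 6 = 1·5^0 + 1·5^1
λ_0 = (3, 1)
λ_1 = (2, 1)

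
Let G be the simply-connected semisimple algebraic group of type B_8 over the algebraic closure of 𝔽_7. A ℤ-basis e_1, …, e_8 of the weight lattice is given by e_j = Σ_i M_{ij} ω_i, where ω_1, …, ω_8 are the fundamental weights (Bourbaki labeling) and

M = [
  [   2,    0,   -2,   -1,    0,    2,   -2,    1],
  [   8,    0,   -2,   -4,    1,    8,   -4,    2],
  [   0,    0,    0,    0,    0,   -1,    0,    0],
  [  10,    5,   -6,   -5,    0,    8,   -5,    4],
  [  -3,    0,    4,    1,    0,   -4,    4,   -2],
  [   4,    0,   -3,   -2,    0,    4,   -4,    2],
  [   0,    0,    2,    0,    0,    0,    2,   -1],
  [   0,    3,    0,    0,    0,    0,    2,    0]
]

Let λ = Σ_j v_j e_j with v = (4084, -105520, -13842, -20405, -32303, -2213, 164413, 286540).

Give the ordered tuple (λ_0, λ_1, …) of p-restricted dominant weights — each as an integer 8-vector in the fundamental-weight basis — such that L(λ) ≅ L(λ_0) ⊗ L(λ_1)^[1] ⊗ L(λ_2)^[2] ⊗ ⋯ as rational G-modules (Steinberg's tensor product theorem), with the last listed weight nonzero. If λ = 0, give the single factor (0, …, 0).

((4, 5, 1, 4, 2, 5, 0, 2), (5, 6, 1, 0, 1, 0, 0, 2), (5, 3, 3, 5, 5, 2, 4, 5), (6, 0, 6, 6, 1, 1, 0, 0), (3, 3, 0, 1, 2, 2, 6, 5))

Change of basis e → ω: c = M·v where v = (4084, -105520, -13842, -20405, -32303, -2213, 164413, 286540):
  c_1 = 2*4084 + 0*-105520 + -2*-13842 + -1*-20405 + 0*-32303 + 2*-2213 + -2*164413 + 1*286540 = 9545
  c_2 = 8*4084 + 0*-105520 + -2*-13842 + -4*-20405 + 1*-32303 + 8*-2213 + -4*164413 + 2*286540 = 7397
  c_3 = 0*4084 + 0*-105520 + 0*-13842 + 0*-20405 + 0*-32303 + -1*-2213 + 0*164413 + 0*286540 = 2213
  c_4 = 10*4084 + 5*-105520 + -6*-13842 + -5*-20405 + 0*-32303 + 8*-2213 + -5*164413 + 4*286540 = 4708
  c_5 = -3*4084 + 0*-105520 + 4*-13842 + 1*-20405 + 0*-32303 + -4*-2213 + 4*164413 + -2*286540 = 5399
  c_6 = 4*4084 + 0*-105520 + -3*-13842 + -2*-20405 + 0*-32303 + 4*-2213 + -4*164413 + 2*286540 = 5248
  c_7 = 0*4084 + 0*-105520 + 2*-13842 + 0*-20405 + 0*-32303 + 0*-2213 + 2*164413 + -1*286540 = 14602
  c_8 = 0*4084 + 3*-105520 + 0*-13842 + 0*-20405 + 0*-32303 + 0*-2213 + 2*164413 + 0*286540 = 12266
p = 7; digits c_i = Σ_j d_{ij}·7^j, 0 ≤ d_{ij} < 7:
  c_1 = 9545 = 4·7^0 + 5·7^1 + 5·7^2 + 6·7^3 + 3·7^4
  c_2 = 7397 = 5·7^0 + 6·7^1 + 3·7^2 + 0·7^3 + 3·7^4
  c_3 = 2213 = 1·7^0 + 1·7^1 + 3·7^2 + 6·7^3
  c_4 = 4708 = 4·7^0 + 0·7^1 + 5·7^2 + 6·7^3 + 1·7^4
  c_5 = 5399 = 2·7^0 + 1·7^1 + 5·7^2 + 1·7^3 + 2·7^4
  c_6 = 5248 = 5·7^0 + 0·7^1 + 2·7^2 + 1·7^3 + 2·7^4
  c_7 = 14602 = 0·7^0 + 0·7^1 + 4·7^2 + 0·7^3 + 6·7^4
  c_8 = 12266 = 2·7^0 + 2·7^1 + 5·7^2 + 0·7^3 + 5·7^4
p-restricted factor λ_0 = (4, 5, 1, 4, 2, 5, 0, 2)
p-restricted factor λ_1 = (5, 6, 1, 0, 1, 0, 0, 2)
p-restricted factor λ_2 = (5, 3, 3, 5, 5, 2, 4, 5)
p-restricted factor λ_3 = (6, 0, 6, 6, 1, 1, 0, 0)
p-restricted factor λ_4 = (3, 3, 0, 1, 2, 2, 6, 5)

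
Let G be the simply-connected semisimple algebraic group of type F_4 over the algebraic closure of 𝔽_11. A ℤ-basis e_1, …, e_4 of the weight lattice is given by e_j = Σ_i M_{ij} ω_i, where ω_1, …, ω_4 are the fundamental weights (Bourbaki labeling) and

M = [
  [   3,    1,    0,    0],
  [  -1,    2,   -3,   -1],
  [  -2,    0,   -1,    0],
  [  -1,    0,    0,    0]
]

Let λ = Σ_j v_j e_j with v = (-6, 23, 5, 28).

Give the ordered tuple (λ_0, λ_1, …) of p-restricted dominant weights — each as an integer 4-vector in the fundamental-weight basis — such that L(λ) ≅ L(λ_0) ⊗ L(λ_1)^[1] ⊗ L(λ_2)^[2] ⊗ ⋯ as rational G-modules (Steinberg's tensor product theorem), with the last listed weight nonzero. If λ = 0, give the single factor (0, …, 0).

ω-coordinates c = M·v, v = (-6, 23, 5, 28):
  c_1 = 3*-6 + 1*23 + 0*5 + 0*28 = 5
  c_2 = -1*-6 + 2*23 + -3*5 + -1*28 = 9
  c_3 = -2*-6 + 0*23 + -1*5 + 0*28 = 7
  c_4 = -1*-6 + 0*23 + 0*5 + 0*28 = 6
p = 11; digits c_i = Σ_j d_{ij}·11^j, 0 ≤ d_{ij} < 11:
  c_1 = 5 = 5·11^0
  c_2 = 9 = 9·11^0
  c_3 = 7 = 7·11^0
  c_4 = 6 = 6·11^0
Factor λ_0 = (5, 9, 7, 6)

((5, 9, 7, 6),)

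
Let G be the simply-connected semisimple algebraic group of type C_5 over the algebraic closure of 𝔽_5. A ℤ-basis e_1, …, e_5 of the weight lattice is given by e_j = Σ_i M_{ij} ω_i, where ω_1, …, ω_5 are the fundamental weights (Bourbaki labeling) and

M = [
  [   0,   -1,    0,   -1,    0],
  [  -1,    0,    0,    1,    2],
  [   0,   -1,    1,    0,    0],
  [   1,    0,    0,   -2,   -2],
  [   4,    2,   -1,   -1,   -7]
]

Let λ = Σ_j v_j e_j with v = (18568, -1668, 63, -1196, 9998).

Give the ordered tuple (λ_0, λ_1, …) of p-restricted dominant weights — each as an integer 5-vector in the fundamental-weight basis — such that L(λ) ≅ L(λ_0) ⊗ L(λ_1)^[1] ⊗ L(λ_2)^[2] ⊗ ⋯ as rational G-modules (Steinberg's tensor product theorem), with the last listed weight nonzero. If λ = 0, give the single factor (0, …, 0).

Change of basis e → ω: c = M·v where v = (18568, -1668, 63, -1196, 9998):
  c_1 = 0*18568 + -1*-1668 + 0*63 + -1*-1196 + 0*9998 = 2864
  c_2 = -1*18568 + 0*-1668 + 0*63 + 1*-1196 + 2*9998 = 232
  c_3 = 0*18568 + -1*-1668 + 1*63 + 0*-1196 + 0*9998 = 1731
  c_4 = 1*18568 + 0*-1668 + 0*63 + -2*-1196 + -2*9998 = 964
  c_5 = 4*18568 + 2*-1668 + -1*63 + -1*-1196 + -7*9998 = 2083
Writing each c_i in base p = 5:
  c_1 = 2864 = 4·5^0 + 2·5^1 + 4·5^2 + 2·5^3 + 4·5^4
  c_2 = 232 = 2·5^0 + 1·5^1 + 4·5^2 + 1·5^3
  c_3 = 1731 = 1·5^0 + 1·5^1 + 4·5^2 + 3·5^3 + 2·5^4
  c_4 = 964 = 4·5^0 + 2·5^1 + 3·5^2 + 2·5^3 + 1·5^4
  c_5 = 2083 = 3·5^0 + 1·5^1 + 3·5^2 + 1·5^3 + 3·5^4
λ_0 = (4, 2, 1, 4, 3)
λ_1 = (2, 1, 1, 2, 1)
λ_2 = (4, 4, 4, 3, 3)
λ_3 = (2, 1, 3, 2, 1)
λ_4 = (4, 0, 2, 1, 3)

((4, 2, 1, 4, 3), (2, 1, 1, 2, 1), (4, 4, 4, 3, 3), (2, 1, 3, 2, 1), (4, 0, 2, 1, 3))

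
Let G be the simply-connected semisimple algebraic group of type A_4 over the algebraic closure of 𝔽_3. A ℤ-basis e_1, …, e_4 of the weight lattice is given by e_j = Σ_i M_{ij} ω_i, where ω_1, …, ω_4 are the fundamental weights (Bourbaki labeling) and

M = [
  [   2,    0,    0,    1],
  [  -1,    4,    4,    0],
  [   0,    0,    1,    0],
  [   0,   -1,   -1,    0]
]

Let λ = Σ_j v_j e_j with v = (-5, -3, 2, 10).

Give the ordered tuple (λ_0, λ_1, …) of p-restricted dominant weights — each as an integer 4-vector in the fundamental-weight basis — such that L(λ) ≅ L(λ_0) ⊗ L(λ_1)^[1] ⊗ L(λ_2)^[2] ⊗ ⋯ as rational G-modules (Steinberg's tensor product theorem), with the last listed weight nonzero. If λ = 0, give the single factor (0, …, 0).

((0, 1, 2, 1),)

Change of basis e → ω: c = M·v where v = (-5, -3, 2, 10):
  c_1 = (2)·(-5) + (0)·(-3) + (0)·(2) + (1)·(10) = 0
  c_2 = (-1)·(-5) + (4)·(-3) + (4)·(2) + (0)·(10) = 1
  c_3 = (0)·(-5) + (0)·(-3) + (1)·(2) + (0)·(10) = 2
  c_4 = (0)·(-5) + (-1)·(-3) + (-1)·(2) + (0)·(10) = 1
Writing each c_i in base p = 3:
  c_1 = 0
  c_2 = 1 = 1·3^0
  c_3 = 2 = 2·3^0
  c_4 = 1 = 1·3^0
p-restricted factor λ_0 = (0, 1, 2, 1)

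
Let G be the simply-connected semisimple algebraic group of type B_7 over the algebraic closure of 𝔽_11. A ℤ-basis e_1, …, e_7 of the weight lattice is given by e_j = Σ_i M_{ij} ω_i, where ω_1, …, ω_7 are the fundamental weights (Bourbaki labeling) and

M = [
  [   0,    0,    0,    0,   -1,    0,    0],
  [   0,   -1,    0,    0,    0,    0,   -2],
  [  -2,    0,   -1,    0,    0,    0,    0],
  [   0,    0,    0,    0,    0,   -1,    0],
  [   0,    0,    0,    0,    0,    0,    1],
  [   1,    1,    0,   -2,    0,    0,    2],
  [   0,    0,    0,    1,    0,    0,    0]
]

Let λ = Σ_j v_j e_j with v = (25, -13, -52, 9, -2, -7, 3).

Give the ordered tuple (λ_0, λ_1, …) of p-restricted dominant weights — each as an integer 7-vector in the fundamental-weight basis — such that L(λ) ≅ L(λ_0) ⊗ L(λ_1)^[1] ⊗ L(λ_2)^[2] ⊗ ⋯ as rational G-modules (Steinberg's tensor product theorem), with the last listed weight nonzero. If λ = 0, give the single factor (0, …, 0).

Change of basis e → ω: c = M·v where v = (25, -13, -52, 9, -2, -7, 3):
  c_1 = 0·25 + (0)·(-13) + (0)·(-52) + 0·9 + (-1)·(-2) + (0)·(-7) + 0·3 = 2
  c_2 = 0·25 + (-1)·(-13) + (0)·(-52) + 0·9 + (0)·(-2) + (0)·(-7) + (-2)·(3) = 7
  c_3 = (-2)·(25) + (0)·(-13) + (-1)·(-52) + 0·9 + (0)·(-2) + (0)·(-7) + 0·3 = 2
  c_4 = 0·25 + (0)·(-13) + (0)·(-52) + 0·9 + (0)·(-2) + (-1)·(-7) + 0·3 = 7
  c_5 = 0·25 + (0)·(-13) + (0)·(-52) + 0·9 + (0)·(-2) + (0)·(-7) + 1·3 = 3
  c_6 = 1·25 + (1)·(-13) + (0)·(-52) + (-2)·(9) + (0)·(-2) + (0)·(-7) + 2·3 = 0
  c_7 = 0·25 + (0)·(-13) + (0)·(-52) + 1·9 + (0)·(-2) + (0)·(-7) + 0·3 = 9
Expand coordinatewise in base 11:
  c_1 = 2 = 2·11^0
  c_2 = 7 = 7·11^0
  c_3 = 2 = 2·11^0
  c_4 = 7 = 7·11^0
  c_5 = 3 = 3·11^0
  c_6 = 0
  c_7 = 9 = 9·11^0
p-restricted factor λ_0 = (2, 7, 2, 7, 3, 0, 9)

((2, 7, 2, 7, 3, 0, 9),)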